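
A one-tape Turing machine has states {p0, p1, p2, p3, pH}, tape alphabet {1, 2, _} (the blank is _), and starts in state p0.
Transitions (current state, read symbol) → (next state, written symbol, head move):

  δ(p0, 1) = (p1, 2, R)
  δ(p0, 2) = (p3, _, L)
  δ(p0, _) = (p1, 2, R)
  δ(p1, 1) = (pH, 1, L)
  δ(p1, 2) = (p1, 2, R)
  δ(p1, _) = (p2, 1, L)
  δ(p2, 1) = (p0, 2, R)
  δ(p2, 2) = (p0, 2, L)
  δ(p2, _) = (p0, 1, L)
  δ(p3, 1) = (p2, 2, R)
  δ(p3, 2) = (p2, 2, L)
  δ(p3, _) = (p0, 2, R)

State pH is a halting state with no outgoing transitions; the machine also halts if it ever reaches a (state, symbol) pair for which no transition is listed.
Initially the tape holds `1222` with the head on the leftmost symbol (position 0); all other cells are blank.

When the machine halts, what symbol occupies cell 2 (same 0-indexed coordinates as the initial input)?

p0 | ___[1]222_   read 1 → write 2, move R, go to p1
p1 | ___2[2]22_   read 2 → write 2, move R, go to p1
p1 | ___22[2]2_   read 2 → write 2, move R, go to p1
p1 | ___222[2]_   read 2 → write 2, move R, go to p1
p1 | ___2222[_]   read _ → write 1, move L, go to p2
p2 | ___222[2]1   read 2 → write 2, move L, go to p0
p0 | ___22[2]21   read 2 → write _, move L, go to p3
p3 | ___2[2]_21   read 2 → write 2, move L, go to p2
p2 | ___[2]2_21   read 2 → write 2, move L, go to p0
p0 | __[_]22_21   read _ → write 2, move R, go to p1
p1 | __2[2]2_21   read 2 → write 2, move R, go to p1
p1 | __22[2]_21   read 2 → write 2, move R, go to p1
p1 | __222[_]21   read _ → write 1, move L, go to p2
p2 | __22[2]121   read 2 → write 2, move L, go to p0
p0 | __2[2]2121   read 2 → write _, move L, go to p3
p3 | __[2]_2121   read 2 → write 2, move L, go to p2
p2 | _[_]2_2121   read _ → write 1, move L, go to p0
p0 | [_]12_2121   read _ → write 2, move R, go to p1
p1 | 2[1]2_2121   read 1 → write 1, move L, go to pH
pH | [2]12_2121
Cell 2 holds 1 when M halts.

1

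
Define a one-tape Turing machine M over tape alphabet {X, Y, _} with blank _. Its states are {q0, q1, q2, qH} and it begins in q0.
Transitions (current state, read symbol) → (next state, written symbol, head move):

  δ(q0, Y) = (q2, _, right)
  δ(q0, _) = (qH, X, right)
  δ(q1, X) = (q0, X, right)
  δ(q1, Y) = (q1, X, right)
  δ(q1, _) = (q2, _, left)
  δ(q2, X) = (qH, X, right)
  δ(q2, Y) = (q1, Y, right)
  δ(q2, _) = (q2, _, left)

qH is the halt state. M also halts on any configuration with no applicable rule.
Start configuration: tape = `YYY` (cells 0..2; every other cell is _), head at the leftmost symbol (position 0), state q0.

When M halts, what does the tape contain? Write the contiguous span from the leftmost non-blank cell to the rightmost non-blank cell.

state=q0 head=0 tape=[Y]YY_   (q0,Y)→(q2,_,right)
state=q2 head=1 tape=_[Y]Y_   (q2,Y)→(q1,Y,right)
state=q1 head=2 tape=_Y[Y]_   (q1,Y)→(q1,X,right)
state=q1 head=3 tape=_YX[_]   (q1,_)→(q2,_,left)
state=q2 head=2 tape=_Y[X]_   (q2,X)→(qH,X,right)
state=qH head=3 tape=_YX[_]
The non-blank tape span at halt is YX.

YX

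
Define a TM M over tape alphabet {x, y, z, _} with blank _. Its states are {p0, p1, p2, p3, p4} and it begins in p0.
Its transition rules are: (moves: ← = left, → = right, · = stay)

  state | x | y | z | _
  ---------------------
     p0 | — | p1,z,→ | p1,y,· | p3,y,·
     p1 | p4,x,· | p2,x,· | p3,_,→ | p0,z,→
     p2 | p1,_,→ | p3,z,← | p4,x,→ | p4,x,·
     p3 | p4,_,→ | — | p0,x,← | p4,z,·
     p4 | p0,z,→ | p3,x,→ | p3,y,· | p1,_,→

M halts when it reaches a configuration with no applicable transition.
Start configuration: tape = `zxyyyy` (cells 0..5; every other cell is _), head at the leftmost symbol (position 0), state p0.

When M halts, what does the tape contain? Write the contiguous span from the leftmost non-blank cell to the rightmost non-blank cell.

p0 | [z]xyyyy__   read z → write y, move ·, go to p1
p1 | [y]xyyyy__   read y → write x, move ·, go to p2
p2 | [x]xyyyy__   read x → write _, move →, go to p1
p1 | _[x]yyyy__   read x → write x, move ·, go to p4
p4 | _[x]yyyy__   read x → write z, move →, go to p0
p0 | _z[y]yyy__   read y → write z, move →, go to p1
p1 | _zz[y]yy__   read y → write x, move ·, go to p2
p2 | _zz[x]yy__   read x → write _, move →, go to p1
p1 | _zz_[y]y__   read y → write x, move ·, go to p2
p2 | _zz_[x]y__   read x → write _, move →, go to p1
p1 | _zz__[y]__   read y → write x, move ·, go to p2
p2 | _zz__[x]__   read x → write _, move →, go to p1
p1 | _zz___[_]_   read _ → write z, move →, go to p0
p0 | _zz___z[_]   read _ → write y, move ·, go to p3
p3 | _zz___z[y]
The non-blank tape span at halt is zz___zy.

zz___zy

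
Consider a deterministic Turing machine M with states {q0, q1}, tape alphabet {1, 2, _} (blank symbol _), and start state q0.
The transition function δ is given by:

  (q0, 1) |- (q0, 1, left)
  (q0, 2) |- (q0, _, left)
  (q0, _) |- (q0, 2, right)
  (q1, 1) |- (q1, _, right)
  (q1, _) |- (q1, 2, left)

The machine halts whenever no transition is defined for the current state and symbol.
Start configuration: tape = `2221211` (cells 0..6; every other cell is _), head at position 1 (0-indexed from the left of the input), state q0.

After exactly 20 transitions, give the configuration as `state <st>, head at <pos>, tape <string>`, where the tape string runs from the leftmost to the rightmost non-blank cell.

q0 | ___2[2]21211   read 2 → write _, move left, go to q0
q0 | ___[2]_21211   read 2 → write _, move left, go to q0
q0 | __[_]__21211   read _ → write 2, move right, go to q0
q0 | __2[_]_21211   read _ → write 2, move right, go to q0
q0 | __22[_]21211   read _ → write 2, move right, go to q0
q0 | __222[2]1211   read 2 → write _, move left, go to q0
q0 | __22[2]_1211   read 2 → write _, move left, go to q0
q0 | __2[2]__1211   read 2 → write _, move left, go to q0
q0 | __[2]___1211   read 2 → write _, move left, go to q0
q0 | _[_]____1211   read _ → write 2, move right, go to q0
q0 | _2[_]___1211   read _ → write 2, move right, go to q0
q0 | _22[_]__1211   read _ → write 2, move right, go to q0
q0 | _222[_]_1211   read _ → write 2, move right, go to q0
q0 | _2222[_]1211   read _ → write 2, move right, go to q0
q0 | _22222[1]211   read 1 → write 1, move left, go to q0
q0 | _2222[2]1211   read 2 → write _, move left, go to q0
q0 | _222[2]_1211   read 2 → write _, move left, go to q0
q0 | _22[2]__1211   read 2 → write _, move left, go to q0
q0 | _2[2]___1211   read 2 → write _, move left, go to q0
q0 | _[2]____1211   read 2 → write _, move left, go to q0
q0 | [_]_____1211
After 20 steps: state q0, head at -3, tape 1211.

state q0, head at -3, tape 1211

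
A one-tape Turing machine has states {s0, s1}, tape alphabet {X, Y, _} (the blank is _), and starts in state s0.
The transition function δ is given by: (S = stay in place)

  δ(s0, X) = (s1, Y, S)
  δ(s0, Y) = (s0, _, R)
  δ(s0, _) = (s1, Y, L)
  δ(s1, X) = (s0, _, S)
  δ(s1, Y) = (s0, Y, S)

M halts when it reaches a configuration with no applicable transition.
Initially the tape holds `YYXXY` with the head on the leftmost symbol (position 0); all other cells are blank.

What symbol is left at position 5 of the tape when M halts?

state=s0 head=0 tape=[Y]YXXY_   (s0,Y)→(s0,_,R)
state=s0 head=1 tape=_[Y]XXY_   (s0,Y)→(s0,_,R)
state=s0 head=2 tape=__[X]XY_   (s0,X)→(s1,Y,S)
state=s1 head=2 tape=__[Y]XY_   (s1,Y)→(s0,Y,S)
state=s0 head=2 tape=__[Y]XY_   (s0,Y)→(s0,_,R)
state=s0 head=3 tape=___[X]Y_   (s0,X)→(s1,Y,S)
state=s1 head=3 tape=___[Y]Y_   (s1,Y)→(s0,Y,S)
state=s0 head=3 tape=___[Y]Y_   (s0,Y)→(s0,_,R)
state=s0 head=4 tape=____[Y]_   (s0,Y)→(s0,_,R)
state=s0 head=5 tape=_____[_]   (s0,_)→(s1,Y,L)
state=s1 head=4 tape=____[_]Y
Cell 5 holds Y when M halts.

Y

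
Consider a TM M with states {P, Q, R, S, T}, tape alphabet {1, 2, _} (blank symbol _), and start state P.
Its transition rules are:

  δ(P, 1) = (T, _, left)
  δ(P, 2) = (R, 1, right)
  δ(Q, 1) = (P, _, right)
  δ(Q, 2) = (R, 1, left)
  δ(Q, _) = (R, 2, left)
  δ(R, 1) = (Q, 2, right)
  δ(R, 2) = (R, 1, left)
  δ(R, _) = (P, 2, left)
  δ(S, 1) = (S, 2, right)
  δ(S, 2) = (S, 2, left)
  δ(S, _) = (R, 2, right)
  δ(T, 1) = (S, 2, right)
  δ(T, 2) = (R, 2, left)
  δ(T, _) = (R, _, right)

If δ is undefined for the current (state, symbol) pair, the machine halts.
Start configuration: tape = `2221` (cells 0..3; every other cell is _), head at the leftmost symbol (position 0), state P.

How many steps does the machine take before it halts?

15

P | [2]221__   read 2 → write 1, move right, go to R
R | 1[2]21__   read 2 → write 1, move left, go to R
R | [1]121__   read 1 → write 2, move right, go to Q
Q | 2[1]21__   read 1 → write _, move right, go to P
P | 2_[2]1__   read 2 → write 1, move right, go to R
R | 2_1[1]__   read 1 → write 2, move right, go to Q
Q | 2_12[_]_   read _ → write 2, move left, go to R
R | 2_1[2]2_   read 2 → write 1, move left, go to R
R | 2_[1]12_   read 1 → write 2, move right, go to Q
Q | 2_2[1]2_   read 1 → write _, move right, go to P
P | 2_2_[2]_   read 2 → write 1, move right, go to R
R | 2_2_1[_]   read _ → write 2, move left, go to P
P | 2_2_[1]2   read 1 → write _, move left, go to T
T | 2_2[_]_2   read _ → write _, move right, go to R
R | 2_2_[_]2   read _ → write 2, move left, go to P
P | 2_2[_]22
M halts after 15 transitions.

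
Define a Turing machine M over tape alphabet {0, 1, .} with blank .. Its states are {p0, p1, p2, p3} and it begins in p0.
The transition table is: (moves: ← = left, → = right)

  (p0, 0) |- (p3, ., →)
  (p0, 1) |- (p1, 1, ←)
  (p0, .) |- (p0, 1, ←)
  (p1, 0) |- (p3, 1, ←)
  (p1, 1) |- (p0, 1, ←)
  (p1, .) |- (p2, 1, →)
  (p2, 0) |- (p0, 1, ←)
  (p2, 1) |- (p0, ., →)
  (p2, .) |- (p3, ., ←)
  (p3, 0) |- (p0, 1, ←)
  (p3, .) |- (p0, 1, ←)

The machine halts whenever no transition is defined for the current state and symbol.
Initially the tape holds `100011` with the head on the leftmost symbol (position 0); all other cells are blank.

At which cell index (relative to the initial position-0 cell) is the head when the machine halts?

p0 | ..[1]00011   read 1 → write 1, move ←, go to p1
p1 | .[.]100011   read . → write 1, move →, go to p2
p2 | .1[1]00011   read 1 → write ., move →, go to p0
p0 | .1.[0]0011   read 0 → write ., move →, go to p3
p3 | .1..[0]011   read 0 → write 1, move ←, go to p0
p0 | .1.[.]1011   read . → write 1, move ←, go to p0
p0 | .1[.]11011   read . → write 1, move ←, go to p0
p0 | .[1]111011   read 1 → write 1, move ←, go to p1
p1 | [.]1111011   read . → write 1, move →, go to p2
p2 | 1[1]111011   read 1 → write ., move →, go to p0
p0 | 1.[1]11011   read 1 → write 1, move ←, go to p1
p1 | 1[.]111011   read . → write 1, move →, go to p2
p2 | 11[1]11011   read 1 → write ., move →, go to p0
p0 | 11.[1]1011   read 1 → write 1, move ←, go to p1
p1 | 11[.]11011   read . → write 1, move →, go to p2
p2 | 111[1]1011   read 1 → write ., move →, go to p0
p0 | 111.[1]011   read 1 → write 1, move ←, go to p1
p1 | 111[.]1011   read . → write 1, move →, go to p2
p2 | 1111[1]011   read 1 → write ., move →, go to p0
p0 | 1111.[0]11   read 0 → write ., move →, go to p3
p3 | 1111..[1]1
At halt the head is at cell 4.

4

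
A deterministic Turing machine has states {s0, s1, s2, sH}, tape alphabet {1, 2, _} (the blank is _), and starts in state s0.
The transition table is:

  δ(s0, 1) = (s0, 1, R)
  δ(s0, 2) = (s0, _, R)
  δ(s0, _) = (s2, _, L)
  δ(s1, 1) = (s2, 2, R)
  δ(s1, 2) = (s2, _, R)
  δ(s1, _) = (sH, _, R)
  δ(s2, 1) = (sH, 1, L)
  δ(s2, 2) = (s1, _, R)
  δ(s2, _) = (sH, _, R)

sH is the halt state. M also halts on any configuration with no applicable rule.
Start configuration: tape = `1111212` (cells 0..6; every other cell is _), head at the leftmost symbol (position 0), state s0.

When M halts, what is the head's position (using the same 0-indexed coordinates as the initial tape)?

7

s0 | [1]111212_   read 1 → write 1, move R, go to s0
s0 | 1[1]11212_   read 1 → write 1, move R, go to s0
s0 | 11[1]1212_   read 1 → write 1, move R, go to s0
s0 | 111[1]212_   read 1 → write 1, move R, go to s0
s0 | 1111[2]12_   read 2 → write _, move R, go to s0
s0 | 1111_[1]2_   read 1 → write 1, move R, go to s0
s0 | 1111_1[2]_   read 2 → write _, move R, go to s0
s0 | 1111_1_[_]   read _ → write _, move L, go to s2
s2 | 1111_1[_]_   read _ → write _, move R, go to sH
sH | 1111_1_[_]
At halt the head is at cell 7.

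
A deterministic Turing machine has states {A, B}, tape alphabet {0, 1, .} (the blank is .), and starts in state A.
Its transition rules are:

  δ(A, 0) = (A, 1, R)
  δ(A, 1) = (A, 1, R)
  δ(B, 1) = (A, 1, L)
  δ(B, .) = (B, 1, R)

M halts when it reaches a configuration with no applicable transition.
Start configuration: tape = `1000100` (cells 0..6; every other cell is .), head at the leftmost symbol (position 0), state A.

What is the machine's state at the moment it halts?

A

A | [1]000100.   read 1 → write 1, move R, go to A
A | 1[0]00100.   read 0 → write 1, move R, go to A
A | 11[0]0100.   read 0 → write 1, move R, go to A
A | 111[0]100.   read 0 → write 1, move R, go to A
A | 1111[1]00.   read 1 → write 1, move R, go to A
A | 11111[0]0.   read 0 → write 1, move R, go to A
A | 111111[0].   read 0 → write 1, move R, go to A
A | 1111111[.]
No transition is defined for (A, .); M halts in state A.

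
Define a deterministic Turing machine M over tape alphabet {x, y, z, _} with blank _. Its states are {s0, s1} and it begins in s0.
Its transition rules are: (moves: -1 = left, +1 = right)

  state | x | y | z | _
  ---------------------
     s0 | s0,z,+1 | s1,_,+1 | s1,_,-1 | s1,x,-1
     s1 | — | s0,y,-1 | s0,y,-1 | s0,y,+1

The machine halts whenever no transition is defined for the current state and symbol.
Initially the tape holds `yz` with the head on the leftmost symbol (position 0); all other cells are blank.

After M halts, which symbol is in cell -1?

s0 | __[y]z__   read y → write _, move +1, go to s1
s1 | ___[z]__   read z → write y, move -1, go to s0
s0 | __[_]y__   read _ → write x, move -1, go to s1
s1 | _[_]xy__   read _ → write y, move +1, go to s0
s0 | _y[x]y__   read x → write z, move +1, go to s0
s0 | _yz[y]__   read y → write _, move +1, go to s1
s1 | _yz_[_]_   read _ → write y, move +1, go to s0
s0 | _yz_y[_]   read _ → write x, move -1, go to s1
s1 | _yz_[y]x   read y → write y, move -1, go to s0
s0 | _yz[_]yx   read _ → write x, move -1, go to s1
s1 | _y[z]xyx   read z → write y, move -1, go to s0
s0 | _[y]yxyx   read y → write _, move +1, go to s1
s1 | __[y]xyx   read y → write y, move -1, go to s0
s0 | _[_]yxyx   read _ → write x, move -1, go to s1
s1 | [_]xyxyx   read _ → write y, move +1, go to s0
s0 | y[x]yxyx   read x → write z, move +1, go to s0
s0 | yz[y]xyx   read y → write _, move +1, go to s1
s1 | yz_[x]yx
Cell -1 holds z when M halts.

z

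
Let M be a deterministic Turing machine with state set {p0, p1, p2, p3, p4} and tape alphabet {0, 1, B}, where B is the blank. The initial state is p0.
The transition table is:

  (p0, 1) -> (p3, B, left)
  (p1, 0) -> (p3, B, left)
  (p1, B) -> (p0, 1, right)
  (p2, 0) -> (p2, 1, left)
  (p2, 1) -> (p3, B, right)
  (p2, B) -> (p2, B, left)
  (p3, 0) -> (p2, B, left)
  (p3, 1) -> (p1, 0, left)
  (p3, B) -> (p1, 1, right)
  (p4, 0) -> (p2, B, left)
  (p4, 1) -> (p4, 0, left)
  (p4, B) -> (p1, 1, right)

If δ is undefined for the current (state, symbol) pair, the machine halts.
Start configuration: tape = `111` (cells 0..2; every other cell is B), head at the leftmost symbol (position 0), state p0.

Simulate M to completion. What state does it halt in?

p0 | B[1]11   read 1 → write B, move left, go to p3
p3 | [B]B11   read B → write 1, move right, go to p1
p1 | 1[B]11   read B → write 1, move right, go to p0
p0 | 11[1]1   read 1 → write B, move left, go to p3
p3 | 1[1]B1   read 1 → write 0, move left, go to p1
p1 | [1]0B1
No transition is defined for (p1, 1); M halts in state p1.

p1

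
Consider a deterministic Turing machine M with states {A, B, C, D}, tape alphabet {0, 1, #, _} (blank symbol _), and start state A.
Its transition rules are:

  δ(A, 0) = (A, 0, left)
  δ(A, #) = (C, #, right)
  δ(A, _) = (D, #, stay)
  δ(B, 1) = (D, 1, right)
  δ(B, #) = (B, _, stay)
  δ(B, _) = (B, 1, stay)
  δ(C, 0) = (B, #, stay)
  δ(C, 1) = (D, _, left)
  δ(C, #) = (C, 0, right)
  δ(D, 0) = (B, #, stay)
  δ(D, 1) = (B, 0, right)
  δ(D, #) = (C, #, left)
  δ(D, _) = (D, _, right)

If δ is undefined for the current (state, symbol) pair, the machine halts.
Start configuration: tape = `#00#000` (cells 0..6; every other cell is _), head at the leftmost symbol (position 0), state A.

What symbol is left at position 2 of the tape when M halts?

_

state=A head=0 tape=[#]00#000   (A,#)→(C,#,right)
state=C head=1 tape=#[0]0#000   (C,0)→(B,#,stay)
state=B head=1 tape=#[#]0#000   (B,#)→(B,_,stay)
state=B head=1 tape=#[_]0#000   (B,_)→(B,1,stay)
state=B head=1 tape=#[1]0#000   (B,1)→(D,1,right)
state=D head=2 tape=#1[0]#000   (D,0)→(B,#,stay)
state=B head=2 tape=#1[#]#000   (B,#)→(B,_,stay)
state=B head=2 tape=#1[_]#000   (B,_)→(B,1,stay)
state=B head=2 tape=#1[1]#000   (B,1)→(D,1,right)
state=D head=3 tape=#11[#]000   (D,#)→(C,#,left)
state=C head=2 tape=#1[1]#000   (C,1)→(D,_,left)
state=D head=1 tape=#[1]_#000   (D,1)→(B,0,right)
state=B head=2 tape=#0[_]#000   (B,_)→(B,1,stay)
state=B head=2 tape=#0[1]#000   (B,1)→(D,1,right)
state=D head=3 tape=#01[#]000   (D,#)→(C,#,left)
state=C head=2 tape=#0[1]#000   (C,1)→(D,_,left)
state=D head=1 tape=#[0]_#000   (D,0)→(B,#,stay)
state=B head=1 tape=#[#]_#000   (B,#)→(B,_,stay)
state=B head=1 tape=#[_]_#000   (B,_)→(B,1,stay)
state=B head=1 tape=#[1]_#000   (B,1)→(D,1,right)
state=D head=2 tape=#1[_]#000   (D,_)→(D,_,right)
state=D head=3 tape=#1_[#]000   (D,#)→(C,#,left)
state=C head=2 tape=#1[_]#000
Cell 2 holds _ when M halts.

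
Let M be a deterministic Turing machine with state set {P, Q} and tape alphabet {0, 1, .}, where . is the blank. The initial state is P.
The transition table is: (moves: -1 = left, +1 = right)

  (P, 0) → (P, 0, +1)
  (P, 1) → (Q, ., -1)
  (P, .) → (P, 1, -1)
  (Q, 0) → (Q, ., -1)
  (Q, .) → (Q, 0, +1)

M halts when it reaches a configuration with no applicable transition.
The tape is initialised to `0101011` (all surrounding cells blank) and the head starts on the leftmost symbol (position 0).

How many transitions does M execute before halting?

15

P | ..[0]101011   read 0 → write 0, move +1, go to P
P | ..0[1]01011   read 1 → write ., move -1, go to Q
Q | ..[0].01011   read 0 → write ., move -1, go to Q
Q | .[.]..01011   read . → write 0, move +1, go to Q
Q | .0[.].01011   read . → write 0, move +1, go to Q
Q | .00[.]01011   read . → write 0, move +1, go to Q
Q | .000[0]1011   read 0 → write ., move -1, go to Q
Q | .00[0].1011   read 0 → write ., move -1, go to Q
Q | .0[0]..1011   read 0 → write ., move -1, go to Q
Q | .[0]...1011   read 0 → write ., move -1, go to Q
Q | [.]....1011   read . → write 0, move +1, go to Q
Q | 0[.]...1011   read . → write 0, move +1, go to Q
Q | 00[.]..1011   read . → write 0, move +1, go to Q
Q | 000[.].1011   read . → write 0, move +1, go to Q
Q | 0000[.]1011   read . → write 0, move +1, go to Q
Q | 00000[1]011
M halts after 15 transitions.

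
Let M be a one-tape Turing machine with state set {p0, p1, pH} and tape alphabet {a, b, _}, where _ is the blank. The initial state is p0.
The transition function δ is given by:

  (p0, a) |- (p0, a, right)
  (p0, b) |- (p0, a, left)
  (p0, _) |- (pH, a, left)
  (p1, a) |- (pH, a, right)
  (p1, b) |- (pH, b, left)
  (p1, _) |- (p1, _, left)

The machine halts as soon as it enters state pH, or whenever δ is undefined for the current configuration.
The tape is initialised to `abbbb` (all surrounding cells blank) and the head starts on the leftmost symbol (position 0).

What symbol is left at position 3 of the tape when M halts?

a

p0 | [a]bbbb_   read a → write a, move right, go to p0
p0 | a[b]bbb_   read b → write a, move left, go to p0
p0 | [a]abbb_   read a → write a, move right, go to p0
p0 | a[a]bbb_   read a → write a, move right, go to p0
p0 | aa[b]bb_   read b → write a, move left, go to p0
p0 | a[a]abb_   read a → write a, move right, go to p0
p0 | aa[a]bb_   read a → write a, move right, go to p0
p0 | aaa[b]b_   read b → write a, move left, go to p0
p0 | aa[a]ab_   read a → write a, move right, go to p0
p0 | aaa[a]b_   read a → write a, move right, go to p0
p0 | aaaa[b]_   read b → write a, move left, go to p0
p0 | aaa[a]a_   read a → write a, move right, go to p0
p0 | aaaa[a]_   read a → write a, move right, go to p0
p0 | aaaaa[_]   read _ → write a, move left, go to pH
pH | aaaa[a]a
Cell 3 holds a when M halts.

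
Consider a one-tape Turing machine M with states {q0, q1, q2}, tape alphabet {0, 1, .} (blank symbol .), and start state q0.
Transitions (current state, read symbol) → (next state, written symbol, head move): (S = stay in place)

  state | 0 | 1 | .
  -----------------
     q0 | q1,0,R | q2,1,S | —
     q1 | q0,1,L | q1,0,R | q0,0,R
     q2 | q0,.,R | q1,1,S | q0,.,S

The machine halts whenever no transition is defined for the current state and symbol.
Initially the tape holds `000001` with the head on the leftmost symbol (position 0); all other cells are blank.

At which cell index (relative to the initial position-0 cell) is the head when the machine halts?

q0 | [0]00001..   read 0 → write 0, move R, go to q1
q1 | 0[0]0001..   read 0 → write 1, move L, go to q0
q0 | [0]10001..   read 0 → write 0, move R, go to q1
q1 | 0[1]0001..   read 1 → write 0, move R, go to q1
q1 | 00[0]001..   read 0 → write 1, move L, go to q0
q0 | 0[0]1001..   read 0 → write 0, move R, go to q1
q1 | 00[1]001..   read 1 → write 0, move R, go to q1
q1 | 000[0]01..   read 0 → write 1, move L, go to q0
q0 | 00[0]101..   read 0 → write 0, move R, go to q1
q1 | 000[1]01..   read 1 → write 0, move R, go to q1
q1 | 0000[0]1..   read 0 → write 1, move L, go to q0
q0 | 000[0]11..   read 0 → write 0, move R, go to q1
q1 | 0000[1]1..   read 1 → write 0, move R, go to q1
q1 | 00000[1]..   read 1 → write 0, move R, go to q1
q1 | 000000[.].   read . → write 0, move R, go to q0
q0 | 0000000[.]
At halt the head is at cell 7.

7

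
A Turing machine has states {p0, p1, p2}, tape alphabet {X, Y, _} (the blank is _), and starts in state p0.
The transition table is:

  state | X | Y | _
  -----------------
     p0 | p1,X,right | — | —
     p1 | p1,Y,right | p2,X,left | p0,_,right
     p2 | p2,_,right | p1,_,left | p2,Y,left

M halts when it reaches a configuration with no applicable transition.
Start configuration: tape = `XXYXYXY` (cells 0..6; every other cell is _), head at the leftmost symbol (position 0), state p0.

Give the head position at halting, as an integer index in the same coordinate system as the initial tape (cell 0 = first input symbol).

p0 | [X]XYXYXY__   read X → write X, move right, go to p1
p1 | X[X]YXYXY__   read X → write Y, move right, go to p1
p1 | XY[Y]XYXY__   read Y → write X, move left, go to p2
p2 | X[Y]XXYXY__   read Y → write _, move left, go to p1
p1 | [X]_XXYXY__   read X → write Y, move right, go to p1
p1 | Y[_]XXYXY__   read _ → write _, move right, go to p0
p0 | Y_[X]XYXY__   read X → write X, move right, go to p1
p1 | Y_X[X]YXY__   read X → write Y, move right, go to p1
p1 | Y_XY[Y]XY__   read Y → write X, move left, go to p2
p2 | Y_X[Y]XXY__   read Y → write _, move left, go to p1
p1 | Y_[X]_XXY__   read X → write Y, move right, go to p1
p1 | Y_Y[_]XXY__   read _ → write _, move right, go to p0
p0 | Y_Y_[X]XY__   read X → write X, move right, go to p1
p1 | Y_Y_X[X]Y__   read X → write Y, move right, go to p1
p1 | Y_Y_XY[Y]__   read Y → write X, move left, go to p2
p2 | Y_Y_X[Y]X__   read Y → write _, move left, go to p1
p1 | Y_Y_[X]_X__   read X → write Y, move right, go to p1
p1 | Y_Y_Y[_]X__   read _ → write _, move right, go to p0
p0 | Y_Y_Y_[X]__   read X → write X, move right, go to p1
p1 | Y_Y_Y_X[_]_   read _ → write _, move right, go to p0
p0 | Y_Y_Y_X_[_]
At halt the head is at cell 8.

8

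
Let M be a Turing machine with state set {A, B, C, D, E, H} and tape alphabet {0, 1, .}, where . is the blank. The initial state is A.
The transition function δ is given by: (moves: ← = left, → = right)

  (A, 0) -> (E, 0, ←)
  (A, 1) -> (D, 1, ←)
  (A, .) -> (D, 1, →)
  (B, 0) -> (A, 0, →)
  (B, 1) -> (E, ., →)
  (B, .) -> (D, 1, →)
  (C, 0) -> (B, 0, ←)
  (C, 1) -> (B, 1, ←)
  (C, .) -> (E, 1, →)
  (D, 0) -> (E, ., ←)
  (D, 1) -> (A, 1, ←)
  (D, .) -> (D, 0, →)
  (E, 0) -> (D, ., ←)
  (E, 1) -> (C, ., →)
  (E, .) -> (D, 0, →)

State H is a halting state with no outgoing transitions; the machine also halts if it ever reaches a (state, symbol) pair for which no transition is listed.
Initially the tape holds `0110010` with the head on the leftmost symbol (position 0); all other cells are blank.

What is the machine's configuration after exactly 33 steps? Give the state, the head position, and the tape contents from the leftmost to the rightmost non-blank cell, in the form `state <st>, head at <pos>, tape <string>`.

A | .....[0]110010   read 0 → write 0, move ←, go to E
E | ....[.]0110010   read . → write 0, move →, go to D
D | ....0[0]110010   read 0 → write ., move ←, go to E
E | ....[0].110010   read 0 → write ., move ←, go to D
D | ...[.]..110010   read . → write 0, move →, go to D
D | ...0[.].110010   read . → write 0, move →, go to D
D | ...00[.]110010   read . → write 0, move →, go to D
D | ...000[1]10010   read 1 → write 1, move ←, go to A
A | ...00[0]110010   read 0 → write 0, move ←, go to E
E | ...0[0]0110010   read 0 → write ., move ←, go to D
D | ...[0].0110010   read 0 → write ., move ←, go to E
E | ..[.]..0110010   read . → write 0, move →, go to D
D | ..0[.].0110010   read . → write 0, move →, go to D
D | ..00[.]0110010   read . → write 0, move →, go to D
D | ..000[0]110010   read 0 → write ., move ←, go to E
E | ..00[0].110010   read 0 → write ., move ←, go to D
D | ..0[0]..110010   read 0 → write ., move ←, go to E
E | ..[0]...110010   read 0 → write ., move ←, go to D
D | .[.]....110010   read . → write 0, move →, go to D
D | .0[.]...110010   read . → write 0, move →, go to D
D | .00[.]..110010   read . → write 0, move →, go to D
D | .000[.].110010   read . → write 0, move →, go to D
D | .0000[.]110010   read . → write 0, move →, go to D
D | .00000[1]10010   read 1 → write 1, move ←, go to A
A | .0000[0]110010   read 0 → write 0, move ←, go to E
E | .000[0]0110010   read 0 → write ., move ←, go to D
D | .00[0].0110010   read 0 → write ., move ←, go to E
E | .0[0]..0110010   read 0 → write ., move ←, go to D
D | .[0]...0110010   read 0 → write ., move ←, go to E
E | [.]....0110010   read . → write 0, move →, go to D
D | 0[.]...0110010   read . → write 0, move →, go to D
D | 00[.]..0110010   read . → write 0, move →, go to D
D | 000[.].0110010   read . → write 0, move →, go to D
D | 0000[.]0110010
After 33 steps: state D, head at -1, tape 0000.0110010.

state D, head at -1, tape 0000.0110010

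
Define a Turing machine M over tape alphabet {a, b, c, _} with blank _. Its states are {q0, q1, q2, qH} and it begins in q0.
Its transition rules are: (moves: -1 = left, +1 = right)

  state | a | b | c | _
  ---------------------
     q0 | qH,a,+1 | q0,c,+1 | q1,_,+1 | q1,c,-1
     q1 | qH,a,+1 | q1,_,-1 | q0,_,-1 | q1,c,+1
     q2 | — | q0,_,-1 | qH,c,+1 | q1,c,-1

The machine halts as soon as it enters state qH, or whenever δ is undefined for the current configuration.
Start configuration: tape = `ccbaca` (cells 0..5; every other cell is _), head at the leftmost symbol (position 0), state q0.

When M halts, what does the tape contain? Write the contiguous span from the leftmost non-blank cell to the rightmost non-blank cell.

ccaca

state=q0 head=0 tape=_[c]cbaca   (q0,c)→(q1,_,+1)
state=q1 head=1 tape=__[c]baca   (q1,c)→(q0,_,-1)
state=q0 head=0 tape=_[_]_baca   (q0,_)→(q1,c,-1)
state=q1 head=-1 tape=[_]c_baca   (q1,_)→(q1,c,+1)
state=q1 head=0 tape=c[c]_baca   (q1,c)→(q0,_,-1)
state=q0 head=-1 tape=[c]__baca   (q0,c)→(q1,_,+1)
state=q1 head=0 tape=_[_]_baca   (q1,_)→(q1,c,+1)
state=q1 head=1 tape=_c[_]baca   (q1,_)→(q1,c,+1)
state=q1 head=2 tape=_cc[b]aca   (q1,b)→(q1,_,-1)
state=q1 head=1 tape=_c[c]_aca   (q1,c)→(q0,_,-1)
state=q0 head=0 tape=_[c]__aca   (q0,c)→(q1,_,+1)
state=q1 head=1 tape=__[_]_aca   (q1,_)→(q1,c,+1)
state=q1 head=2 tape=__c[_]aca   (q1,_)→(q1,c,+1)
state=q1 head=3 tape=__cc[a]ca   (q1,a)→(qH,a,+1)
state=qH head=4 tape=__cca[c]a
The non-blank tape span at halt is ccaca.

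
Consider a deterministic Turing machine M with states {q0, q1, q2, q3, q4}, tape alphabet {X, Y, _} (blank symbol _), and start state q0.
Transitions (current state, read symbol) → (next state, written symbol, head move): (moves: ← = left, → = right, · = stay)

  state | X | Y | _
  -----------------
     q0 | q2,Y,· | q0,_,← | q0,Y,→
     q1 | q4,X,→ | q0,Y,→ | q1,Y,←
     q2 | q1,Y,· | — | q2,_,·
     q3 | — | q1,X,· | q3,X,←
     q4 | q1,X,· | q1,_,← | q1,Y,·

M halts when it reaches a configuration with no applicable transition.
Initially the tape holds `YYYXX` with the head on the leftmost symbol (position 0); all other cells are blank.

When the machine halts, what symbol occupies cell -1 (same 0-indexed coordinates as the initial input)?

state=q0 head=0 tape=___[Y]YYXX   (q0,Y)→(q0,_,←)
state=q0 head=-1 tape=__[_]_YYXX   (q0,_)→(q0,Y,→)
state=q0 head=0 tape=__Y[_]YYXX   (q0,_)→(q0,Y,→)
state=q0 head=1 tape=__YY[Y]YXX   (q0,Y)→(q0,_,←)
state=q0 head=0 tape=__Y[Y]_YXX   (q0,Y)→(q0,_,←)
state=q0 head=-1 tape=__[Y]__YXX   (q0,Y)→(q0,_,←)
state=q0 head=-2 tape=_[_]___YXX   (q0,_)→(q0,Y,→)
state=q0 head=-1 tape=_Y[_]__YXX   (q0,_)→(q0,Y,→)
state=q0 head=0 tape=_YY[_]_YXX   (q0,_)→(q0,Y,→)
state=q0 head=1 tape=_YYY[_]YXX   (q0,_)→(q0,Y,→)
state=q0 head=2 tape=_YYYY[Y]XX   (q0,Y)→(q0,_,←)
state=q0 head=1 tape=_YYY[Y]_XX   (q0,Y)→(q0,_,←)
state=q0 head=0 tape=_YY[Y]__XX   (q0,Y)→(q0,_,←)
state=q0 head=-1 tape=_Y[Y]___XX   (q0,Y)→(q0,_,←)
state=q0 head=-2 tape=_[Y]____XX   (q0,Y)→(q0,_,←)
state=q0 head=-3 tape=[_]_____XX   (q0,_)→(q0,Y,→)
state=q0 head=-2 tape=Y[_]____XX   (q0,_)→(q0,Y,→)
state=q0 head=-1 tape=YY[_]___XX   (q0,_)→(q0,Y,→)
state=q0 head=0 tape=YYY[_]__XX   (q0,_)→(q0,Y,→)
state=q0 head=1 tape=YYYY[_]_XX   (q0,_)→(q0,Y,→)
state=q0 head=2 tape=YYYYY[_]XX   (q0,_)→(q0,Y,→)
state=q0 head=3 tape=YYYYYY[X]X   (q0,X)→(q2,Y,·)
state=q2 head=3 tape=YYYYYY[Y]X
Cell -1 holds Y when M halts.

Y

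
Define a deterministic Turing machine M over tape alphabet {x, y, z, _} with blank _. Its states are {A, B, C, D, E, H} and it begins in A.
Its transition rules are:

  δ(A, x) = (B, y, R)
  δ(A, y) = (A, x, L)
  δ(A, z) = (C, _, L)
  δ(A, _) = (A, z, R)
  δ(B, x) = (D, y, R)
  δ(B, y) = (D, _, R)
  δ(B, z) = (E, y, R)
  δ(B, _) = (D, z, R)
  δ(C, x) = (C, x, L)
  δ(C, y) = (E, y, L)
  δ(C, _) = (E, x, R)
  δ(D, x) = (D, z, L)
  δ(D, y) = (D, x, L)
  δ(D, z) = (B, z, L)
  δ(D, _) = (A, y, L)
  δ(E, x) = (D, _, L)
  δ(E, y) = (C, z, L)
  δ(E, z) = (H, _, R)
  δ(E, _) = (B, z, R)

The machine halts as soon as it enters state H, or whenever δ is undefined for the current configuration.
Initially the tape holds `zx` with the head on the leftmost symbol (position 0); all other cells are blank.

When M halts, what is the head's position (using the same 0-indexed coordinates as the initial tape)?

-1

state=A head=0 tape=_____[z]x_   (A,z)→(C,_,L)
state=C head=-1 tape=____[_]_x_   (C,_)→(E,x,R)
state=E head=0 tape=____x[_]x_   (E,_)→(B,z,R)
state=B head=1 tape=____xz[x]_   (B,x)→(D,y,R)
state=D head=2 tape=____xzy[_]   (D,_)→(A,y,L)
state=A head=1 tape=____xz[y]y   (A,y)→(A,x,L)
state=A head=0 tape=____x[z]xy   (A,z)→(C,_,L)
state=C head=-1 tape=____[x]_xy   (C,x)→(C,x,L)
state=C head=-2 tape=___[_]x_xy   (C,_)→(E,x,R)
state=E head=-1 tape=___x[x]_xy   (E,x)→(D,_,L)
state=D head=-2 tape=___[x]__xy   (D,x)→(D,z,L)
state=D head=-3 tape=__[_]z__xy   (D,_)→(A,y,L)
state=A head=-4 tape=_[_]yz__xy   (A,_)→(A,z,R)
state=A head=-3 tape=_z[y]z__xy   (A,y)→(A,x,L)
state=A head=-4 tape=_[z]xz__xy   (A,z)→(C,_,L)
state=C head=-5 tape=[_]_xz__xy   (C,_)→(E,x,R)
state=E head=-4 tape=x[_]xz__xy   (E,_)→(B,z,R)
state=B head=-3 tape=xz[x]z__xy   (B,x)→(D,y,R)
state=D head=-2 tape=xzy[z]__xy   (D,z)→(B,z,L)
state=B head=-3 tape=xz[y]z__xy   (B,y)→(D,_,R)
state=D head=-2 tape=xz_[z]__xy   (D,z)→(B,z,L)
state=B head=-3 tape=xz[_]z__xy   (B,_)→(D,z,R)
state=D head=-2 tape=xzz[z]__xy   (D,z)→(B,z,L)
state=B head=-3 tape=xz[z]z__xy   (B,z)→(E,y,R)
state=E head=-2 tape=xzy[z]__xy   (E,z)→(H,_,R)
state=H head=-1 tape=xzy_[_]_xy
At halt the head is at cell -1.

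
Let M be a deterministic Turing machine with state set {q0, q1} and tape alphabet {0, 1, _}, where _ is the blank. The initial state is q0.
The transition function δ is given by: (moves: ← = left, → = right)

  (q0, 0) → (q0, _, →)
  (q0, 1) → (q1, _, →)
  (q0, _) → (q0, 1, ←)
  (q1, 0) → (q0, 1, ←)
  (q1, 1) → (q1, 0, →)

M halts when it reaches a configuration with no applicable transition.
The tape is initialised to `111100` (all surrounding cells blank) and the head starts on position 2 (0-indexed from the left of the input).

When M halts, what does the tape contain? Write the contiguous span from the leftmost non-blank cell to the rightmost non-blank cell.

q0 | 11[1]100_   read 1 → write _, move →, go to q1
q1 | 11_[1]00_   read 1 → write 0, move →, go to q1
q1 | 11_0[0]0_   read 0 → write 1, move ←, go to q0
q0 | 11_[0]10_   read 0 → write _, move →, go to q0
q0 | 11__[1]0_   read 1 → write _, move →, go to q1
q1 | 11___[0]_   read 0 → write 1, move ←, go to q0
q0 | 11__[_]1_   read _ → write 1, move ←, go to q0
q0 | 11_[_]11_   read _ → write 1, move ←, go to q0
q0 | 11[_]111_   read _ → write 1, move ←, go to q0
q0 | 1[1]1111_   read 1 → write _, move →, go to q1
q1 | 1_[1]111_   read 1 → write 0, move →, go to q1
q1 | 1_0[1]11_   read 1 → write 0, move →, go to q1
q1 | 1_00[1]1_   read 1 → write 0, move →, go to q1
q1 | 1_000[1]_   read 1 → write 0, move →, go to q1
q1 | 1_0000[_]
The non-blank tape span at halt is 1_0000.

1_0000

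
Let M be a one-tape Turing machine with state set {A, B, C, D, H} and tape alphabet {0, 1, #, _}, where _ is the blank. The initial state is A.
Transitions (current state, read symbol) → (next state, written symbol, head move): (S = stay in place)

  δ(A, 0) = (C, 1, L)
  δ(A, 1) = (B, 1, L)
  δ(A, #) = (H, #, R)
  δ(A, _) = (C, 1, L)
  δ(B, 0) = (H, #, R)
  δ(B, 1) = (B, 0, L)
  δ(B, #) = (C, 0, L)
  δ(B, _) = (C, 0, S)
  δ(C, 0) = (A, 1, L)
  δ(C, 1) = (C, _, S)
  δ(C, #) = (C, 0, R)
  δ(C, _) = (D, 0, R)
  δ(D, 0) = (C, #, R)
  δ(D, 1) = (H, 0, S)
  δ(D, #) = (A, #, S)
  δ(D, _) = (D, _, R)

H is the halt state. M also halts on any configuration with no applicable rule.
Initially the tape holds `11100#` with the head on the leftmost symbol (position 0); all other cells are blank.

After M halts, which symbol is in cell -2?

state=A head=0 tape=___[1]1100#   (A,1)→(B,1,L)
state=B head=-1 tape=__[_]11100#   (B,_)→(C,0,S)
state=C head=-1 tape=__[0]11100#   (C,0)→(A,1,L)
state=A head=-2 tape=_[_]111100#   (A,_)→(C,1,L)
state=C head=-3 tape=[_]1111100#   (C,_)→(D,0,R)
state=D head=-2 tape=0[1]111100#   (D,1)→(H,0,S)
state=H head=-2 tape=0[0]111100#
Cell -2 holds 0 when M halts.

0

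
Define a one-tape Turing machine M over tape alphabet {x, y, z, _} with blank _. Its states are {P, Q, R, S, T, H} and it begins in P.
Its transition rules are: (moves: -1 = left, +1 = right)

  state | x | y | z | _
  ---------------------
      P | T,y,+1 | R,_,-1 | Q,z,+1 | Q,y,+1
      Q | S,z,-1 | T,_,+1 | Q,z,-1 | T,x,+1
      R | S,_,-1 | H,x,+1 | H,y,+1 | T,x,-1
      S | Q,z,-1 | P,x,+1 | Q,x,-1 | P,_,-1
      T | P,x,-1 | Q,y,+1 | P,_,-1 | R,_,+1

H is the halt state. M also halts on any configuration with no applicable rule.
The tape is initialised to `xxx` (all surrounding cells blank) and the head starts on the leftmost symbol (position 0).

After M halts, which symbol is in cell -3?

x

state=P head=0 tape=___[x]xx   (P,x)→(T,y,+1)
state=T head=1 tape=___y[x]x   (T,x)→(P,x,-1)
state=P head=0 tape=___[y]xx   (P,y)→(R,_,-1)
state=R head=-1 tape=__[_]_xx   (R,_)→(T,x,-1)
state=T head=-2 tape=_[_]x_xx   (T,_)→(R,_,+1)
state=R head=-1 tape=__[x]_xx   (R,x)→(S,_,-1)
state=S head=-2 tape=_[_]__xx   (S,_)→(P,_,-1)
state=P head=-3 tape=[_]___xx   (P,_)→(Q,y,+1)
state=Q head=-2 tape=y[_]__xx   (Q,_)→(T,x,+1)
state=T head=-1 tape=yx[_]_xx   (T,_)→(R,_,+1)
state=R head=0 tape=yx_[_]xx   (R,_)→(T,x,-1)
state=T head=-1 tape=yx[_]xxx   (T,_)→(R,_,+1)
state=R head=0 tape=yx_[x]xx   (R,x)→(S,_,-1)
state=S head=-1 tape=yx[_]_xx   (S,_)→(P,_,-1)
state=P head=-2 tape=y[x]__xx   (P,x)→(T,y,+1)
state=T head=-1 tape=yy[_]_xx   (T,_)→(R,_,+1)
state=R head=0 tape=yy_[_]xx   (R,_)→(T,x,-1)
state=T head=-1 tape=yy[_]xxx   (T,_)→(R,_,+1)
state=R head=0 tape=yy_[x]xx   (R,x)→(S,_,-1)
state=S head=-1 tape=yy[_]_xx   (S,_)→(P,_,-1)
state=P head=-2 tape=y[y]__xx   (P,y)→(R,_,-1)
state=R head=-3 tape=[y]___xx   (R,y)→(H,x,+1)
state=H head=-2 tape=x[_]__xx
Cell -3 holds x when M halts.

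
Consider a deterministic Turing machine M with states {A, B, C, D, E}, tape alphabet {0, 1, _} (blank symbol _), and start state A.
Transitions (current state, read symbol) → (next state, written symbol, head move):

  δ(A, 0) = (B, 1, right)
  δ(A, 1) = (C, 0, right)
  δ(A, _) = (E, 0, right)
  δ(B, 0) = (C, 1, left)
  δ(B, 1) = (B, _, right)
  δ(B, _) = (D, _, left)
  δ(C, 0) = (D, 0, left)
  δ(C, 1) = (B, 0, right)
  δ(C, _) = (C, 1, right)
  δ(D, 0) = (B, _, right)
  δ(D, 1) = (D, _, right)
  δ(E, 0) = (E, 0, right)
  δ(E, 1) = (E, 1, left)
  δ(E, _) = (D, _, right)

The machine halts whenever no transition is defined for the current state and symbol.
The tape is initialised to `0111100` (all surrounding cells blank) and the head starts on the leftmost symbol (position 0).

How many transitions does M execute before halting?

A | [0]111100_   read 0 → write 1, move right, go to B
B | 1[1]11100_   read 1 → write _, move right, go to B
B | 1_[1]1100_   read 1 → write _, move right, go to B
B | 1__[1]100_   read 1 → write _, move right, go to B
B | 1___[1]00_   read 1 → write _, move right, go to B
B | 1____[0]0_   read 0 → write 1, move left, go to C
C | 1___[_]10_   read _ → write 1, move right, go to C
C | 1___1[1]0_   read 1 → write 0, move right, go to B
B | 1___10[0]_   read 0 → write 1, move left, go to C
C | 1___1[0]1_   read 0 → write 0, move left, go to D
D | 1___[1]01_   read 1 → write _, move right, go to D
D | 1____[0]1_   read 0 → write _, move right, go to B
B | 1_____[1]_   read 1 → write _, move right, go to B
B | 1______[_]   read _ → write _, move left, go to D
D | 1_____[_]_
M halts after 14 transitions.

14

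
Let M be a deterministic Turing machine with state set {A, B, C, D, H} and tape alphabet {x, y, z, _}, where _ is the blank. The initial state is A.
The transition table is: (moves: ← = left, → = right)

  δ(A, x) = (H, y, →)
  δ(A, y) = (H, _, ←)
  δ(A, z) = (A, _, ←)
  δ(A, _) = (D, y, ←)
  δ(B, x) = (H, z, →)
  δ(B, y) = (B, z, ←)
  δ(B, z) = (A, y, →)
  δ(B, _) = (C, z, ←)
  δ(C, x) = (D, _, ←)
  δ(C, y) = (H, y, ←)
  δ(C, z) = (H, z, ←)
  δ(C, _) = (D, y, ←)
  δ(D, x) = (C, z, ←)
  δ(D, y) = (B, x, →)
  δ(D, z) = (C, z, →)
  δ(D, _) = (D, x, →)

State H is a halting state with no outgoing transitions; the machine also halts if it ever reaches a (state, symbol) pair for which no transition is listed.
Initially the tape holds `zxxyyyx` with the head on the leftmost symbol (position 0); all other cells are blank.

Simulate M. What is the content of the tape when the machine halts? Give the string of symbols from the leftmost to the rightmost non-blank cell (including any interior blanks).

A | ____[z]xxyyyx   read z → write _, move ←, go to A
A | ___[_]_xxyyyx   read _ → write y, move ←, go to D
D | __[_]y_xxyyyx   read _ → write x, move →, go to D
D | __x[y]_xxyyyx   read y → write x, move →, go to B
B | __xx[_]xxyyyx   read _ → write z, move ←, go to C
C | __x[x]zxxyyyx   read x → write _, move ←, go to D
D | __[x]_zxxyyyx   read x → write z, move ←, go to C
C | _[_]z_zxxyyyx   read _ → write y, move ←, go to D
D | [_]yz_zxxyyyx   read _ → write x, move →, go to D
D | x[y]z_zxxyyyx   read y → write x, move →, go to B
B | xx[z]_zxxyyyx   read z → write y, move →, go to A
A | xxy[_]zxxyyyx   read _ → write y, move ←, go to D
D | xx[y]yzxxyyyx   read y → write x, move →, go to B
B | xxx[y]zxxyyyx   read y → write z, move ←, go to B
B | xx[x]zzxxyyyx   read x → write z, move →, go to H
H | xxz[z]zxxyyyx
The non-blank tape span at halt is xxzzzxxyyyx.

xxzzzxxyyyx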